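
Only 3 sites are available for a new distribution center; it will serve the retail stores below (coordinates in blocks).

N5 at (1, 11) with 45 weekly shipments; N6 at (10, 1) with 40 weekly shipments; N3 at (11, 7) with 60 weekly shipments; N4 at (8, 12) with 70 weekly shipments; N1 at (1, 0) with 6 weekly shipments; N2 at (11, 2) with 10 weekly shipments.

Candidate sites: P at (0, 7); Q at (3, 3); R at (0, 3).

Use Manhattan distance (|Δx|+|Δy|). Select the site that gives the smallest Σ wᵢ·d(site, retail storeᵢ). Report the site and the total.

Q, total 2630 blocks

Total weighted distance at each candidate:
  P (0, 7): total = 2643
  Q (3, 3): total = 2630
  R (0, 3): total = 3119
Minimum is at Q with total 2630 blocks.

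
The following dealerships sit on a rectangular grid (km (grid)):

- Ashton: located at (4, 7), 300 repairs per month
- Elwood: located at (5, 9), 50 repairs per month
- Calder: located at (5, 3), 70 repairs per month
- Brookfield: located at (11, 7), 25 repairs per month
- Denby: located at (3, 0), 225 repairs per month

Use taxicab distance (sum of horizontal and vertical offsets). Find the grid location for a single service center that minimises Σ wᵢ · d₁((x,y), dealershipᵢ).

(4, 7)

Manhattan distance separates: Σwᵢ(|x−xᵢ|+|y−yᵢ|) = Σwᵢ|x−xᵢ| + Σwᵢ|y−yᵢ|, so x and y are optimised independently as 1-D weighted medians.
Total weight W = 670; half = 335.
x-coordinate, sorted with cumulative weight:
  x=3 (Denby, w=225) cum 225
  x=4 (Ashton, w=300) cum 525  ← median
  x=5 (Elwood, w=50) cum 575
  x=5 (Calder, w=70) cum 645
  x=11 (Brookfield, w=25) cum 670
⇒ x* = 4
y-coordinate, sorted with cumulative weight:
  y=0 (Denby, w=225) cum 225
  y=3 (Calder, w=70) cum 295
  y=7 (Ashton, w=300) cum 595  ← median
  y=7 (Brookfield, w=25) cum 620
  y=9 (Elwood, w=50) cum 670
⇒ y* = 7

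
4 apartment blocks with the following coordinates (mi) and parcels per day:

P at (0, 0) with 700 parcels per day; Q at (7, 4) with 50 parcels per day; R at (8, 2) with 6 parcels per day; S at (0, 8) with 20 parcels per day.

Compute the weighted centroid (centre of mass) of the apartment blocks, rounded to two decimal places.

(0.51, 0.48)

The minimiser of Σwᵢ‖p−pᵢ‖² is the weighted centroid p* = (Σwᵢpᵢ)/(Σwᵢ).
Σwᵢ = 776.
Σwᵢxᵢ = 700·0 + 50·7 + 6·8 + 20·0 = 398.
Σwᵢyᵢ = 700·0 + 50·4 + 6·2 + 20·8 = 372.
x* = 398/776 = 0.51, y* = 372/776 = 0.48.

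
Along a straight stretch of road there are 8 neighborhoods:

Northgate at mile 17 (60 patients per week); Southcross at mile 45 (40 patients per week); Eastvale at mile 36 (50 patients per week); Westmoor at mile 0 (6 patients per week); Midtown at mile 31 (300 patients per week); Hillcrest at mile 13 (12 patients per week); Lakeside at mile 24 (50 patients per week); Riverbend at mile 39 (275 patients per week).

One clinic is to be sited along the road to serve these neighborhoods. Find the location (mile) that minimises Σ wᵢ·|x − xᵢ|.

x = 31

For a sum of weighted absolute distances on a line, the optimum is the weighted median (not the mean). Total weight W = 793; half-weight = 396.5.
Sort by position and accumulate weight:
  mile 0 (Westmoor, w=6) → cum 6
  mile 13 (Hillcrest, w=12) → cum 18
  mile 17 (Northgate, w=60) → cum 78
  mile 24 (Lakeside, w=50) → cum 128
  mile 31 (Midtown, w=300) → cum 428  ≥ 396.5 → median here
  mile 36 (Eastvale, w=50) → cum 478
  mile 39 (Riverbend, w=275) → cum 753
  mile 45 (Southcross, w=40) → cum 793
Optimal location: mile 31.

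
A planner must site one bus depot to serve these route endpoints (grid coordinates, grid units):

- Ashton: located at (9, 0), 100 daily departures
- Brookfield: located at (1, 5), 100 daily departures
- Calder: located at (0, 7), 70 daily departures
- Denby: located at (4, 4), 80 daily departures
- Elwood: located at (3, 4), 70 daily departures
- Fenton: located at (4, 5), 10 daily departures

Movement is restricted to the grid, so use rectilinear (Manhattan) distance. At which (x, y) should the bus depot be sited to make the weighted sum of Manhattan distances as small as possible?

(3, 4)

Manhattan distance separates: Σwᵢ(|x−xᵢ|+|y−yᵢ|) = Σwᵢ|x−xᵢ| + Σwᵢ|y−yᵢ|, so x and y are optimised independently as 1-D weighted medians.
Total weight W = 430; half = 215.
x-coordinate, sorted with cumulative weight:
  x=0 (Calder, w=70) cum 70
  x=1 (Brookfield, w=100) cum 170
  x=3 (Elwood, w=70) cum 240  ← median
  x=4 (Denby, w=80) cum 320
  x=4 (Fenton, w=10) cum 330
  x=9 (Ashton, w=100) cum 430
⇒ x* = 3
y-coordinate, sorted with cumulative weight:
  y=0 (Ashton, w=100) cum 100
  y=4 (Denby, w=80) cum 180
  y=4 (Elwood, w=70) cum 250  ← median
  y=5 (Brookfield, w=100) cum 350
  y=5 (Fenton, w=10) cum 360
  y=7 (Calder, w=70) cum 430
⇒ y* = 4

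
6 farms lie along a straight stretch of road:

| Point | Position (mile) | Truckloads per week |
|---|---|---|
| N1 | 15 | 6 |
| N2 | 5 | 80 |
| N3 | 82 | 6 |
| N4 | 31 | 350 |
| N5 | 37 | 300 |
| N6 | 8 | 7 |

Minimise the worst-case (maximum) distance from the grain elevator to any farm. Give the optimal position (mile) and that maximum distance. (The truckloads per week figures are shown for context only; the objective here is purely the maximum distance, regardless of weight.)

The 1-center on a line is the midpoint of the two extreme points: leftmost at 5, rightmost at 82.
Optimal location = (5 + 82)/2 = 43.5; maximum distance = (82 − 5)/2 = 38.5.

location 43.5, max distance 38.5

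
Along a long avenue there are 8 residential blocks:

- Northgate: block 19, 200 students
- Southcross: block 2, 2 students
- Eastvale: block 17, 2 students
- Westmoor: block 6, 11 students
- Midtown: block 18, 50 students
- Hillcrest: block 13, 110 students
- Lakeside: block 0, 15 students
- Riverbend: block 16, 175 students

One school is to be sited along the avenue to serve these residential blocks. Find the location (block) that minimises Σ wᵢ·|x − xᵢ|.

x = 16

For a sum of weighted absolute distances on a line, the optimum is the weighted median (not the mean). Total weight W = 565; half-weight = 282.5.
Sort by position and accumulate weight:
  block 0 (Lakeside, w=15) → cum 15
  block 2 (Southcross, w=2) → cum 17
  block 6 (Westmoor, w=11) → cum 28
  block 13 (Hillcrest, w=110) → cum 138
  block 16 (Riverbend, w=175) → cum 313  ≥ 282.5 → median here
  block 17 (Eastvale, w=2) → cum 315
  block 18 (Midtown, w=50) → cum 365
  block 19 (Northgate, w=200) → cum 565
Optimal location: block 16.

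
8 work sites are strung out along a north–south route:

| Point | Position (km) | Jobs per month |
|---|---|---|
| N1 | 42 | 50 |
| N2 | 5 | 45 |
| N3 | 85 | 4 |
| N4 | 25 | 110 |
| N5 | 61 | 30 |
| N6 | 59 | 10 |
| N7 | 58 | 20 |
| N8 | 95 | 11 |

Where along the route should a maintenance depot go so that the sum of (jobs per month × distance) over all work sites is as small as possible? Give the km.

For a sum of weighted absolute distances on a line, the optimum is the weighted median (not the mean). Total weight W = 280; half-weight = 140.
Sort by position and accumulate weight:
  km 5 (N2, w=45) → cum 45
  km 25 (N4, w=110) → cum 155  ≥ 140 → median here
  km 42 (N1, w=50) → cum 205
  km 58 (N7, w=20) → cum 225
  km 59 (N6, w=10) → cum 235
  km 61 (N5, w=30) → cum 265
  km 85 (N3, w=4) → cum 269
  km 95 (N8, w=11) → cum 280
Optimal location: km 25.

x = 25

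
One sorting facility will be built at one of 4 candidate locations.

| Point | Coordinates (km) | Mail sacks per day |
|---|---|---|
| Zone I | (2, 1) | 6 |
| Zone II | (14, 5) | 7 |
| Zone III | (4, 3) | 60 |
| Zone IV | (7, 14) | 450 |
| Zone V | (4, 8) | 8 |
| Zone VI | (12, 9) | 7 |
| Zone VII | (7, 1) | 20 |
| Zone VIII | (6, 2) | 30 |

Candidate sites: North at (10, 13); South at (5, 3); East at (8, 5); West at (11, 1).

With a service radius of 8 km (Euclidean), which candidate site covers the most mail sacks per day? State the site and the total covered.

Coverage radius r = 8 km; a point is covered iff (Δx)²+(Δy)² ≤ 8² = 64.
  North (10, 13): covers {Zone IV, Zone V, Zone VI} → 465
  South (5, 3): covers {Zone I, Zone III, Zone V, Zone VII, Zone VIII} → 124
  East (8, 5): covers {Zone I, Zone II, Zone III, Zone V, Zone VI, Zone VII, Zone VIII} → 138
  West (11, 1): covers {Zone II, Zone III, Zone VII, Zone VIII} → 117
Maximum coverage at North: 465 mail sacks per day.

North, covering 465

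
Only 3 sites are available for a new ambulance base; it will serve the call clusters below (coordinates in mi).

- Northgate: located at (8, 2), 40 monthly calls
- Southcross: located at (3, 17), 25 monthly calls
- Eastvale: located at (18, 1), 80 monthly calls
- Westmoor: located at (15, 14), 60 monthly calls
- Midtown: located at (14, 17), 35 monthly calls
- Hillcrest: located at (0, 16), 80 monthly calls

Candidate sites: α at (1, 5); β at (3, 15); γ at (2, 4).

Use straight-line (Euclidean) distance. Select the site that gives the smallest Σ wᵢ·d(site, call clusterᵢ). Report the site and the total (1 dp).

β, total 3615.4 mi

Total weighted distance at each candidate:
  α (1, 5): total = 4507.4
  β (3, 15): total = 3615.4
  γ (2, 4): total = 4457.8
Minimum is at β with total 3615.4 mi.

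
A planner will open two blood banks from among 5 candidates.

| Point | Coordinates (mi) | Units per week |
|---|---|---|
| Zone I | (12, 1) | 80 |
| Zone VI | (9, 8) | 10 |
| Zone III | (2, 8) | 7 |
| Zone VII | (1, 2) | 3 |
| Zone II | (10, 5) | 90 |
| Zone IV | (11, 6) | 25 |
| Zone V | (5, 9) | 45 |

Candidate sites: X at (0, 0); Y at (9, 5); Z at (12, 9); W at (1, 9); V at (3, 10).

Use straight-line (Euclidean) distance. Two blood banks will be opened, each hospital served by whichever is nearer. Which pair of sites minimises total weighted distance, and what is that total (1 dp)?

Evaluate every pair (each demand assigned to the nearer of the two):
  {Y, V}: total = 716.9
  {Y, W}: total = 786.8
  {X, Y}: total = 890.5
  {Y, Z}: total = 909.4
  {Z, V}: total = 1294.2
  {Z, W}: total = 1364.1
  {X, Z}: total = 1532.6
  {X, V}: total = 2147.4
  {W, V}: total = 2210.8
  {X, W}: total = 2388.0
Best pair: {Y, V} with total 716.9.

{Y, V}, total 716.9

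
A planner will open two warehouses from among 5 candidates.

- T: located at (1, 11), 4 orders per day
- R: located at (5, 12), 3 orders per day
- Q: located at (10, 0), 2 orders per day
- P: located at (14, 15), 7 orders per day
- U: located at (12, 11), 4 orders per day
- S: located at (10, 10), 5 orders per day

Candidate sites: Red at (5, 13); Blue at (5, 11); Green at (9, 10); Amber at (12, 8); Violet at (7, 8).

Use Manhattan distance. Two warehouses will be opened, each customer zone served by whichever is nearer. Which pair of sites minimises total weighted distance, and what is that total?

Evaluate every pair (each demand assigned to the nearer of the two):
  {Blue, Green}: total = 132
  {Blue, Amber}: total = 134
  {Red, Green}: total = 140
  {Red, Amber}: total = 142
  {Green, Amber}: total = 154
  {Green, Violet}: total = 167
  {Amber, Violet}: total = 169
  {Red, Violet}: total = 183
  {Blue, Violet}: total = 185
  {Red, Blue}: total = 186
Best pair: {Blue, Green} with total 132.

{Blue, Green}, total 132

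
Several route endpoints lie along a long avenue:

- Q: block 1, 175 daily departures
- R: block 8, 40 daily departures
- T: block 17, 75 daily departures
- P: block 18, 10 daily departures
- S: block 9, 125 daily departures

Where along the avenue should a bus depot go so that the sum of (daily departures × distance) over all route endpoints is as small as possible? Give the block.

For a sum of weighted absolute distances on a line, the optimum is the weighted median (not the mean). Total weight W = 425; half-weight = 212.5.
Sort by position and accumulate weight:
  block 1 (Q, w=175) → cum 175
  block 8 (R, w=40) → cum 215  ≥ 212.5 → median here
  block 9 (S, w=125) → cum 340
  block 17 (T, w=75) → cum 415
  block 18 (P, w=10) → cum 425
Optimal location: block 8.

x = 8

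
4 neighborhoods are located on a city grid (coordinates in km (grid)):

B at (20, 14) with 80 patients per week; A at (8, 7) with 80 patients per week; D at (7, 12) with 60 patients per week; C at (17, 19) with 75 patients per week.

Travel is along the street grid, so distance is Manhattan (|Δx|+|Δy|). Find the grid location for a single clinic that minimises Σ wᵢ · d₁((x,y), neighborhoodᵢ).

Manhattan distance separates: Σwᵢ(|x−xᵢ|+|y−yᵢ|) = Σwᵢ|x−xᵢ| + Σwᵢ|y−yᵢ|, so x and y are optimised independently as 1-D weighted medians.
Total weight W = 295; half = 147.5.
x-coordinate, sorted with cumulative weight:
  x=7 (D, w=60) cum 60
  x=8 (A, w=80) cum 140
  x=17 (C, w=75) cum 215  ← median
  x=20 (B, w=80) cum 295
⇒ x* = 17
y-coordinate, sorted with cumulative weight:
  y=7 (A, w=80) cum 80
  y=12 (D, w=60) cum 140
  y=14 (B, w=80) cum 220  ← median
  y=19 (C, w=75) cum 295
⇒ y* = 14

(17, 14)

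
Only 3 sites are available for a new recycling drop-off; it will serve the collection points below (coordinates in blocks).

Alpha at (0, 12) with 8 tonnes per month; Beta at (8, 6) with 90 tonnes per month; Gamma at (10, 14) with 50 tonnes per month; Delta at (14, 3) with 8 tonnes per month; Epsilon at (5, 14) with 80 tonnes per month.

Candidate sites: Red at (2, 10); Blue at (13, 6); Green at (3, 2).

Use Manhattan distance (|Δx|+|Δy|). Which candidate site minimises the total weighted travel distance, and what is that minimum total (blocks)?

Total weighted distance at each candidate:
  Red (2, 10): total = 2244
  Blue (13, 6): total = 2464
  Green (3, 2): total = 3080
Minimum is at Red with total 2244 blocks.

Red, total 2244 blocks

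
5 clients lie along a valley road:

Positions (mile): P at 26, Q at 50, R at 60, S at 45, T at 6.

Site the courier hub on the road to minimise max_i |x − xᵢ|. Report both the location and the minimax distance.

The 1-center on a line is the midpoint of the two extreme points: leftmost at 6, rightmost at 60.
Optimal location = (6 + 60)/2 = 33; maximum distance = (60 − 6)/2 = 27.

location 33, max distance 27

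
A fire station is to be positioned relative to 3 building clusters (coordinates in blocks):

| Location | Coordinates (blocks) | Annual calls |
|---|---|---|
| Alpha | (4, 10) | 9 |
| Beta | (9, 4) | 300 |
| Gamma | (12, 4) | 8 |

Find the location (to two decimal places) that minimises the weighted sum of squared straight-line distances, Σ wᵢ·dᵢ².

The minimiser of Σwᵢ‖p−pᵢ‖² is the weighted centroid p* = (Σwᵢpᵢ)/(Σwᵢ).
Σwᵢ = 317.
Σwᵢxᵢ = 9·4 + 300·9 + 8·12 = 2832.
Σwᵢyᵢ = 9·10 + 300·4 + 8·4 = 1322.
x* = 2832/317 = 8.93, y* = 1322/317 = 4.17.

(8.93, 4.17)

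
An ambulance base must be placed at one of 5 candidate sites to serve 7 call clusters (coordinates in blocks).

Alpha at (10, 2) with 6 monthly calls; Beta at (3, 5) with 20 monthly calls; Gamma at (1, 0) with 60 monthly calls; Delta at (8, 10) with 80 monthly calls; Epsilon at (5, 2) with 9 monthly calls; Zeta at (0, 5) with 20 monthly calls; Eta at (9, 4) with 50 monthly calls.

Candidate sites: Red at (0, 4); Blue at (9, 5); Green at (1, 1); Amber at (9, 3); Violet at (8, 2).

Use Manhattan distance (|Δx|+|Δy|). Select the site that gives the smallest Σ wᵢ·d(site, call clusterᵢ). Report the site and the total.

Blue, total 1697 blocks

Total weighted distance at each candidate:
  Red (0, 4): total = 2105
  Blue (9, 5): total = 1697
  Green (1, 1): total = 2215
  Amber (9, 3): total = 1787
  Violet (8, 2): total = 1749
Minimum is at Blue with total 1697 blocks.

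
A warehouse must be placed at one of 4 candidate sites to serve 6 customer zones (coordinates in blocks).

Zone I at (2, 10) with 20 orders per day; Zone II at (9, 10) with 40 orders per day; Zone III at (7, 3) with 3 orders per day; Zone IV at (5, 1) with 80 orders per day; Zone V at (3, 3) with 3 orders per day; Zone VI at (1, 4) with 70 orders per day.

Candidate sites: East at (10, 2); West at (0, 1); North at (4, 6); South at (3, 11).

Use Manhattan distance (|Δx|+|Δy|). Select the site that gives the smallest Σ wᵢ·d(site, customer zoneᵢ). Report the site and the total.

North, total 1340 blocks

Total weighted distance at each candidate:
  East (10, 2): total = 1966
  West (0, 1): total = 1662
  North (4, 6): total = 1340
  South (3, 11): total = 1970
Minimum is at North with total 1340 blocks.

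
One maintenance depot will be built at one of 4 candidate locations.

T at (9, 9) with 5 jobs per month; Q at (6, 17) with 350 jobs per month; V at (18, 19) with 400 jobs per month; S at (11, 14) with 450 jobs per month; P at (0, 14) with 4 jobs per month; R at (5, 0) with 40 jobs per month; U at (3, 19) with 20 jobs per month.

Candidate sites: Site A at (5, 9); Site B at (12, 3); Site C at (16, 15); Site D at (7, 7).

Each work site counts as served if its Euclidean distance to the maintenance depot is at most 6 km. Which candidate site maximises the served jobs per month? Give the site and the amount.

Site C, covering 850

Coverage radius r = 6 km; a point is covered iff (Δx)²+(Δy)² ≤ 6² = 36.
  Site A (5, 9): covers {T} → 5
  Site B (12, 3): covers {none} → 0
  Site C (16, 15): covers {V, S} → 850
  Site D (7, 7): covers {T} → 5
Maximum coverage at Site C: 850 jobs per month.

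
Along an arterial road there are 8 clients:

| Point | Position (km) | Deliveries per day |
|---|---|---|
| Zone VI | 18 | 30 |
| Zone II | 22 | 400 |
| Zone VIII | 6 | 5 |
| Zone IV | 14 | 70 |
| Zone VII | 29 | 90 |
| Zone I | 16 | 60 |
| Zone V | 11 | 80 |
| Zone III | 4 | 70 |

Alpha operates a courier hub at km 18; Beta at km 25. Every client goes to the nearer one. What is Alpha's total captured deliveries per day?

315

The indifferent point is the midpoint (18+25)/2 = 21.5; clients left of it (closer to Alpha at 18) go to Alpha, those right go to Beta.
  Zone III at 4 (w=70) → Alpha
  Zone VIII at 6 (w=5) → Alpha
  Zone V at 11 (w=80) → Alpha
  Zone IV at 14 (w=70) → Alpha
  Zone I at 16 (w=60) → Alpha
  Zone VI at 18 (w=30) → Alpha
  Zone II at 22 (w=400) → Beta
  Zone VII at 29 (w=90) → Beta
Alpha captures 315; Beta captures 490.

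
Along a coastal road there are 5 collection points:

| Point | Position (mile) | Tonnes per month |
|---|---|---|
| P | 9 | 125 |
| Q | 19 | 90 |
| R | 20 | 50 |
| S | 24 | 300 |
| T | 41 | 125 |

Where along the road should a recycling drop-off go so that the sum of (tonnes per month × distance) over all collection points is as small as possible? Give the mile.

For a sum of weighted absolute distances on a line, the optimum is the weighted median (not the mean). Total weight W = 690; half-weight = 345.
Sort by position and accumulate weight:
  mile 9 (P, w=125) → cum 125
  mile 19 (Q, w=90) → cum 215
  mile 20 (R, w=50) → cum 265
  mile 24 (S, w=300) → cum 565  ≥ 345 → median here
  mile 41 (T, w=125) → cum 690
Optimal location: mile 24.

x = 24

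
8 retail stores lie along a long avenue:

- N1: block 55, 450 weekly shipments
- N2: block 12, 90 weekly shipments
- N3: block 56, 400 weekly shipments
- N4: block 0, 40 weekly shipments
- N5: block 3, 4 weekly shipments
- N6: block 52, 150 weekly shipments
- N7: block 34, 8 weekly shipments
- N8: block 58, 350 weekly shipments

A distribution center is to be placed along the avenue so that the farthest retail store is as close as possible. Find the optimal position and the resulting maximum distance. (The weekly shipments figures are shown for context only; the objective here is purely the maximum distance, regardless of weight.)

The 1-center on a line is the midpoint of the two extreme points: leftmost at 0, rightmost at 58.
Optimal location = (0 + 58)/2 = 29; maximum distance = (58 − 0)/2 = 29.

location 29, max distance 29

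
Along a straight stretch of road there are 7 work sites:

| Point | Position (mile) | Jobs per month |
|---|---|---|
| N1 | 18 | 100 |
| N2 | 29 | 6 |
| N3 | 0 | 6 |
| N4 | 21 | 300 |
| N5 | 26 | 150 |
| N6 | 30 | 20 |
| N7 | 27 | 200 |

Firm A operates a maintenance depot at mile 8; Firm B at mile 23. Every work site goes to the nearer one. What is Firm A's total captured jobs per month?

6

The indifferent point is the midpoint (8+23)/2 = 15.5; work sites left of it (closer to Firm A at 8) go to Firm A, those right go to Firm B.
  N3 at 0 (w=6) → Firm A
  N1 at 18 (w=100) → Firm B
  N4 at 21 (w=300) → Firm B
  N5 at 26 (w=150) → Firm B
  N7 at 27 (w=200) → Firm B
  N2 at 29 (w=6) → Firm B
  N6 at 30 (w=20) → Firm B
Firm A captures 6; Firm B captures 776.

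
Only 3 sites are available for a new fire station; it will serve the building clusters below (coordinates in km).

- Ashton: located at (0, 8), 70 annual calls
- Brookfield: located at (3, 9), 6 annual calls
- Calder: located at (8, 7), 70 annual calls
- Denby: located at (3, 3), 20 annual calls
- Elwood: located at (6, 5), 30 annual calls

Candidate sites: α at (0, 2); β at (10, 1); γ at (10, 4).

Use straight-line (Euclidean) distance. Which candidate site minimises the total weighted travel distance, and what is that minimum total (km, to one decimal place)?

γ, total 1323.0 km

Total weighted distance at each candidate:
  α (0, 2): total = 1390.6
  β (10, 1): total = 1676.3
  γ (10, 4): total = 1323.0
Minimum is at γ with total 1323.0 km.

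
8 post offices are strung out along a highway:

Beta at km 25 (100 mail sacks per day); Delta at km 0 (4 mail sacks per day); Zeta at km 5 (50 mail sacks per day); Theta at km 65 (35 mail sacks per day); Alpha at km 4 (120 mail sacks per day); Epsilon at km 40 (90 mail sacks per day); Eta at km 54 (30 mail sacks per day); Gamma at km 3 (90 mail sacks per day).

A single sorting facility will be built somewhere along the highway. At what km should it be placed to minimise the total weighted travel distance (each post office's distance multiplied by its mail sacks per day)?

x = 5

For a sum of weighted absolute distances on a line, the optimum is the weighted median (not the mean). Total weight W = 519; half-weight = 259.5.
Sort by position and accumulate weight:
  km 0 (Delta, w=4) → cum 4
  km 3 (Gamma, w=90) → cum 94
  km 4 (Alpha, w=120) → cum 214
  km 5 (Zeta, w=50) → cum 264  ≥ 259.5 → median here
  km 25 (Beta, w=100) → cum 364
  km 40 (Epsilon, w=90) → cum 454
  km 54 (Eta, w=30) → cum 484
  km 65 (Theta, w=35) → cum 519
Optimal location: km 5.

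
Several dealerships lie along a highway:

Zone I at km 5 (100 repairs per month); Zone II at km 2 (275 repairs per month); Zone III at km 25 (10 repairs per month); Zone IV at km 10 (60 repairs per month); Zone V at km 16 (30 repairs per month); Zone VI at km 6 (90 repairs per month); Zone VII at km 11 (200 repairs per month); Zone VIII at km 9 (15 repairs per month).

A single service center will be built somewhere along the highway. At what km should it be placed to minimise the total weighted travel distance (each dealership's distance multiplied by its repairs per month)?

x = 6

For a sum of weighted absolute distances on a line, the optimum is the weighted median (not the mean). Total weight W = 780; half-weight = 390.
Sort by position and accumulate weight:
  km 2 (Zone II, w=275) → cum 275
  km 5 (Zone I, w=100) → cum 375
  km 6 (Zone VI, w=90) → cum 465  ≥ 390 → median here
  km 9 (Zone VIII, w=15) → cum 480
  km 10 (Zone IV, w=60) → cum 540
  km 11 (Zone VII, w=200) → cum 740
  km 16 (Zone V, w=30) → cum 770
  km 25 (Zone III, w=10) → cum 780
Optimal location: km 6.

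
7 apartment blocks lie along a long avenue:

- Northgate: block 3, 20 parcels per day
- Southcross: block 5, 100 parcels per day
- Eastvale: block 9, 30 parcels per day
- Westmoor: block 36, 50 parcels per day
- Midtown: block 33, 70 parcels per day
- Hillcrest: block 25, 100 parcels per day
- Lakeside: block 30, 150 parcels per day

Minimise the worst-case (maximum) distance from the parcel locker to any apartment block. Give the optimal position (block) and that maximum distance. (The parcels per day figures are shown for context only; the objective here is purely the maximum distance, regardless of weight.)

The 1-center on a line is the midpoint of the two extreme points: leftmost at 3, rightmost at 36.
Optimal location = (3 + 36)/2 = 19.5; maximum distance = (36 − 3)/2 = 16.5.

location 19.5, max distance 16.5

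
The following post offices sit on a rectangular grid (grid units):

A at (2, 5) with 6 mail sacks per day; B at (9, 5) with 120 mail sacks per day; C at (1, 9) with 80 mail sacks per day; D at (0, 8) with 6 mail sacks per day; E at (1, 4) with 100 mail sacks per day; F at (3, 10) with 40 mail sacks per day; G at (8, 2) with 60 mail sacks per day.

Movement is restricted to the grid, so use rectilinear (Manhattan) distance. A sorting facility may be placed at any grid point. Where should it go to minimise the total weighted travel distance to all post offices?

Manhattan distance separates: Σwᵢ(|x−xᵢ|+|y−yᵢ|) = Σwᵢ|x−xᵢ| + Σwᵢ|y−yᵢ|, so x and y are optimised independently as 1-D weighted medians.
Total weight W = 412; half = 206.
x-coordinate, sorted with cumulative weight:
  x=0 (D, w=6) cum 6
  x=1 (C, w=80) cum 86
  x=1 (E, w=100) cum 186
  x=2 (A, w=6) cum 192
  x=3 (F, w=40) cum 232  ← median
  x=8 (G, w=60) cum 292
  x=9 (B, w=120) cum 412
⇒ x* = 3
y-coordinate, sorted with cumulative weight:
  y=2 (G, w=60) cum 60
  y=4 (E, w=100) cum 160
  y=5 (A, w=6) cum 166
  y=5 (B, w=120) cum 286  ← median
  y=8 (D, w=6) cum 292
  y=9 (C, w=80) cum 372
  y=10 (F, w=40) cum 412
⇒ y* = 5

(3, 5)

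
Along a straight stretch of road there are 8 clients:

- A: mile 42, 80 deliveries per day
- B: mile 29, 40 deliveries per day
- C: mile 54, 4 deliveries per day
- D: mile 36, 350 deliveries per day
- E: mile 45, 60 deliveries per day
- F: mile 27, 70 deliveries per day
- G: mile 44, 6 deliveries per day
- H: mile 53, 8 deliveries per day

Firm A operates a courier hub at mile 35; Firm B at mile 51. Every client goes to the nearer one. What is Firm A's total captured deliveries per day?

540

The indifferent point is the midpoint (35+51)/2 = 43; clients left of it (closer to Firm A at 35) go to Firm A, those right go to Firm B.
  F at 27 (w=70) → Firm A
  B at 29 (w=40) → Firm A
  D at 36 (w=350) → Firm A
  A at 42 (w=80) → Firm A
  G at 44 (w=6) → Firm B
  E at 45 (w=60) → Firm B
  H at 53 (w=8) → Firm B
  C at 54 (w=4) → Firm B
Firm A captures 540; Firm B captures 78.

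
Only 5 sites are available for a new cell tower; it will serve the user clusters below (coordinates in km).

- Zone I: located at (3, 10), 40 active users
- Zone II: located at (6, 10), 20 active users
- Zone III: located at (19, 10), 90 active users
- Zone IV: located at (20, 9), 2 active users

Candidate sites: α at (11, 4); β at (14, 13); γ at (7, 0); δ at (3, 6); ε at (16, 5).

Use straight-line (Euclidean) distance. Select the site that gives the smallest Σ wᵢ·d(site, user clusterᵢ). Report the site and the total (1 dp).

Total weighted distance at each candidate:
  α (11, 4): total = 1476.8
  β (14, 13): total = 1166.2
  γ (7, 0): total = 2069.3
  δ (3, 6): total = 1778.8
  ε (16, 5): total = 1316.8
Minimum is at β with total 1166.2 km.

β, total 1166.2 km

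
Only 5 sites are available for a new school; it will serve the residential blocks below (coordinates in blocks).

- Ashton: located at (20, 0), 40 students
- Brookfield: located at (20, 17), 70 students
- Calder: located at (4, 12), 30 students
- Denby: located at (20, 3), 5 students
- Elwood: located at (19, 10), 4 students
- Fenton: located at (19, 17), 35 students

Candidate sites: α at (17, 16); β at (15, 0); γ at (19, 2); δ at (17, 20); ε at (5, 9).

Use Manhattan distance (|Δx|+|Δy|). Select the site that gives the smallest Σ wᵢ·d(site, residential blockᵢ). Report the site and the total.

Total weighted distance at each candidate:
  α (17, 16): total = 1767
  β (15, 0): total = 3261
  γ (19, 2): total = 2557
  δ (17, 20): total = 2293
  ε (5, 9): total = 3625
Minimum is at α with total 1767 blocks.

α, total 1767 blocks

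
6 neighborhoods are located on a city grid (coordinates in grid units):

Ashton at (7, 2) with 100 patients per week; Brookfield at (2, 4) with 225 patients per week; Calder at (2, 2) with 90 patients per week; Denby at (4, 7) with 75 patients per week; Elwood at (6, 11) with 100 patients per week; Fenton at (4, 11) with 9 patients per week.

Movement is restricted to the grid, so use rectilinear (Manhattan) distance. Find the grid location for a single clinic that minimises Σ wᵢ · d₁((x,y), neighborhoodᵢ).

Manhattan distance separates: Σwᵢ(|x−xᵢ|+|y−yᵢ|) = Σwᵢ|x−xᵢ| + Σwᵢ|y−yᵢ|, so x and y are optimised independently as 1-D weighted medians.
Total weight W = 599; half = 299.5.
x-coordinate, sorted with cumulative weight:
  x=2 (Brookfield, w=225) cum 225
  x=2 (Calder, w=90) cum 315  ← median
  x=4 (Denby, w=75) cum 390
  x=4 (Fenton, w=9) cum 399
  x=6 (Elwood, w=100) cum 499
  x=7 (Ashton, w=100) cum 599
⇒ x* = 2
y-coordinate, sorted with cumulative weight:
  y=2 (Ashton, w=100) cum 100
  y=2 (Calder, w=90) cum 190
  y=4 (Brookfield, w=225) cum 415  ← median
  y=7 (Denby, w=75) cum 490
  y=11 (Elwood, w=100) cum 590
  y=11 (Fenton, w=9) cum 599
⇒ y* = 4

(2, 4)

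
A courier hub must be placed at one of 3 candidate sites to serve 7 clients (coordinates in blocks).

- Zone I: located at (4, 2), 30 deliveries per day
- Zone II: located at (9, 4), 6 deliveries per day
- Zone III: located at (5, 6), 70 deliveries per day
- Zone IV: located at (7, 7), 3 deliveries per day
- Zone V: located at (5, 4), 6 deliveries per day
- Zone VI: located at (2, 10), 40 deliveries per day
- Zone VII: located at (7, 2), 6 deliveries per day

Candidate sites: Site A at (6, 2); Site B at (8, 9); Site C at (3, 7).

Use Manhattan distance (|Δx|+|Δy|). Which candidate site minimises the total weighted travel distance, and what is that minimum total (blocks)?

Total weighted distance at each candidate:
  Site A (6, 2): total = 962
  Site B (8, 9): total = 1171
  Site C (3, 7): total = 700
Minimum is at Site C with total 700 blocks.

Site C, total 700 blocks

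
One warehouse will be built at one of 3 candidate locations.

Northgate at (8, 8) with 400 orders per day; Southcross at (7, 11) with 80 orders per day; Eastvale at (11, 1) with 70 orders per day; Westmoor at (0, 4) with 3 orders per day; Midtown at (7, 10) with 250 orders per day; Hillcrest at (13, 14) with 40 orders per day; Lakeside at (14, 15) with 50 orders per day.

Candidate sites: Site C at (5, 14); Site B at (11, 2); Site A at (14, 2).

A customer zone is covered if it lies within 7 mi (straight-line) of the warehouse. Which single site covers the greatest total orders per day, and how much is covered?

Site C, covering 730

Coverage radius r = 7 mi; a point is covered iff (Δx)²+(Δy)² ≤ 7² = 49.
  Site C (5, 14): covers {Northgate, Southcross, Midtown} → 730
  Site B (11, 2): covers {Northgate, Eastvale} → 470
  Site A (14, 2): covers {Eastvale} → 70
Maximum coverage at Site C: 730 orders per day.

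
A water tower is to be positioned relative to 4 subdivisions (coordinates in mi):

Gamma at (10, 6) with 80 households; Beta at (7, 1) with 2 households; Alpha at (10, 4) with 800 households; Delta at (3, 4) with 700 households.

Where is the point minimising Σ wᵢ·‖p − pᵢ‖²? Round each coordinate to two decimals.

The minimiser of Σwᵢ‖p−pᵢ‖² is the weighted centroid p* = (Σwᵢpᵢ)/(Σwᵢ).
Σwᵢ = 1582.
Σwᵢxᵢ = 80·10 + 2·7 + 800·10 + 700·3 = 10914.
Σwᵢyᵢ = 80·6 + 2·1 + 800·4 + 700·4 = 6482.
x* = 10914/1582 = 6.90, y* = 6482/1582 = 4.10.

(6.90, 4.10)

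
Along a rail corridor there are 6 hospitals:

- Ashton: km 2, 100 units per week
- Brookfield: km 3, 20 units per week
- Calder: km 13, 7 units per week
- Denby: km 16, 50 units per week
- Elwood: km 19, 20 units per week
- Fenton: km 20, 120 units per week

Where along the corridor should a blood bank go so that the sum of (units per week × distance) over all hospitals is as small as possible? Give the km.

x = 16

For a sum of weighted absolute distances on a line, the optimum is the weighted median (not the mean). Total weight W = 317; half-weight = 158.5.
Sort by position and accumulate weight:
  km 2 (Ashton, w=100) → cum 100
  km 3 (Brookfield, w=20) → cum 120
  km 13 (Calder, w=7) → cum 127
  km 16 (Denby, w=50) → cum 177  ≥ 158.5 → median here
  km 19 (Elwood, w=20) → cum 197
  km 20 (Fenton, w=120) → cum 317
Optimal location: km 16.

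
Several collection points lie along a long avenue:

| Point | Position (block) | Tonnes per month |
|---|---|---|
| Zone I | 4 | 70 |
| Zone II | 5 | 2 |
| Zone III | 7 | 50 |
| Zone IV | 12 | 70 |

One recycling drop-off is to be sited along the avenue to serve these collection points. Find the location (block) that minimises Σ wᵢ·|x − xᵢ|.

For a sum of weighted absolute distances on a line, the optimum is the weighted median (not the mean). Total weight W = 192; half-weight = 96.
Sort by position and accumulate weight:
  block 4 (Zone I, w=70) → cum 70
  block 5 (Zone II, w=2) → cum 72
  block 7 (Zone III, w=50) → cum 122  ≥ 96 → median here
  block 12 (Zone IV, w=70) → cum 192
Optimal location: block 7.

x = 7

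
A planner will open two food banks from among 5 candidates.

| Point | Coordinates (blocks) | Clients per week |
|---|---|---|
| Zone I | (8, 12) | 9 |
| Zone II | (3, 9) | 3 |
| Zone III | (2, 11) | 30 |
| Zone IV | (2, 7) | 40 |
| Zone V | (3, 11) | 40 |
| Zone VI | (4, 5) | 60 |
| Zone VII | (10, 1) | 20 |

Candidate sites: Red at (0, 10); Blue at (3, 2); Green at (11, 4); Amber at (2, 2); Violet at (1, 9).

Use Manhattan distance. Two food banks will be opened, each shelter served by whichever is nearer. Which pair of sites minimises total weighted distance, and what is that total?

Evaluate every pair (each demand assigned to the nearer of the two):
  {Blue, Violet}: total = 866
  {Amber, Violet}: total = 946
  {Red, Blue}: total = 952
  {Green, Violet}: total = 966
  {Red, Amber}: total = 1032
  {Red, Green}: total = 1112
  {Red, Violet}: total = 1226
  {Blue, Green}: total = 1340
  {Green, Amber}: total = 1373
  {Blue, Amber}: total = 1386
Best pair: {Blue, Violet} with total 866.

{Blue, Violet}, total 866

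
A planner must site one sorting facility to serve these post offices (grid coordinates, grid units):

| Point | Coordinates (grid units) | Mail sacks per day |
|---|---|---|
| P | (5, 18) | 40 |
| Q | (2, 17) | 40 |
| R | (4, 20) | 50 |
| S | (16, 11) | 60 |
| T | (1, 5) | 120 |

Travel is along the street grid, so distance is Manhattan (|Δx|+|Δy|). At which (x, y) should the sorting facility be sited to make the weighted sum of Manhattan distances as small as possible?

(2, 11)

Manhattan distance separates: Σwᵢ(|x−xᵢ|+|y−yᵢ|) = Σwᵢ|x−xᵢ| + Σwᵢ|y−yᵢ|, so x and y are optimised independently as 1-D weighted medians.
Total weight W = 310; half = 155.
x-coordinate, sorted with cumulative weight:
  x=1 (T, w=120) cum 120
  x=2 (Q, w=40) cum 160  ← median
  x=4 (R, w=50) cum 210
  x=5 (P, w=40) cum 250
  x=16 (S, w=60) cum 310
⇒ x* = 2
y-coordinate, sorted with cumulative weight:
  y=5 (T, w=120) cum 120
  y=11 (S, w=60) cum 180  ← median
  y=17 (Q, w=40) cum 220
  y=18 (P, w=40) cum 260
  y=20 (R, w=50) cum 310
⇒ y* = 11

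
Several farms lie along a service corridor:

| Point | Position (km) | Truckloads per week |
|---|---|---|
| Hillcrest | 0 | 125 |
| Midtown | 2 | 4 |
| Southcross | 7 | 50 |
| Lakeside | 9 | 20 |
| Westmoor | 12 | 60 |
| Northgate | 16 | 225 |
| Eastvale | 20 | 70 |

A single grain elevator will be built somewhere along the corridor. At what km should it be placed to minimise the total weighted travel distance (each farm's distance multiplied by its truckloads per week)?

For a sum of weighted absolute distances on a line, the optimum is the weighted median (not the mean). Total weight W = 554; half-weight = 277.
Sort by position and accumulate weight:
  km 0 (Hillcrest, w=125) → cum 125
  km 2 (Midtown, w=4) → cum 129
  km 7 (Southcross, w=50) → cum 179
  km 9 (Lakeside, w=20) → cum 199
  km 12 (Westmoor, w=60) → cum 259
  km 16 (Northgate, w=225) → cum 484  ≥ 277 → median here
  km 20 (Eastvale, w=70) → cum 554
Optimal location: km 16.

x = 16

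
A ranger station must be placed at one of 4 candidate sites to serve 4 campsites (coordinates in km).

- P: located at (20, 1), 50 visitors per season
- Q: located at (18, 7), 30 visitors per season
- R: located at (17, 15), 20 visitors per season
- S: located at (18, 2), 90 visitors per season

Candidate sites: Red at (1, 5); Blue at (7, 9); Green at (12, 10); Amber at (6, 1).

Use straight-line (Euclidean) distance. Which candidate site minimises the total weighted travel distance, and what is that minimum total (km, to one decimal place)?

Total weighted distance at each candidate:
  Red (1, 5): total = 3415.3
  Blue (7, 9): total = 2505.3
  Green (12, 10): total = 1844.7
  Amber (6, 1): total = 2542.3
Minimum is at Green with total 1844.7 km.

Green, total 1844.7 km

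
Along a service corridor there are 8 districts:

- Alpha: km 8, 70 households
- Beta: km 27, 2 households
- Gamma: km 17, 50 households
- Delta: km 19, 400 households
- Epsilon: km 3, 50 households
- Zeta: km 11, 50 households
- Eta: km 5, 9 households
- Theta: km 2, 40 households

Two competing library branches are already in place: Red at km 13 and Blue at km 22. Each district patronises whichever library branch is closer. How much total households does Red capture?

269

The indifferent point is the midpoint (13+22)/2 = 17.5; districts left of it (closer to Red at 13) go to Red, those right go to Blue.
  Theta at 2 (w=40) → Red
  Epsilon at 3 (w=50) → Red
  Eta at 5 (w=9) → Red
  Alpha at 8 (w=70) → Red
  Zeta at 11 (w=50) → Red
  Gamma at 17 (w=50) → Red
  Delta at 19 (w=400) → Blue
  Beta at 27 (w=2) → Blue
Red captures 269; Blue captures 402.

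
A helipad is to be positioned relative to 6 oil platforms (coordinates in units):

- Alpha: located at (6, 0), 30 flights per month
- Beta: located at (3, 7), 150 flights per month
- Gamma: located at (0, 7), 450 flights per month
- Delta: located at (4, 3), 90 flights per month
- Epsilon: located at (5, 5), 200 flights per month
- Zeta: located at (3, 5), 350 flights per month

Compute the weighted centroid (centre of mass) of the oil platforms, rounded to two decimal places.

The minimiser of Σwᵢ‖p−pᵢ‖² is the weighted centroid p* = (Σwᵢpᵢ)/(Σwᵢ).
Σwᵢ = 1270.
Σwᵢxᵢ = 30·6 + 150·3 + 450·0 + 90·4 + 200·5 + 350·3 = 3040.
Σwᵢyᵢ = 30·0 + 150·7 + 450·7 + 90·3 + 200·5 + 350·5 = 7220.
x* = 3040/1270 = 2.39, y* = 7220/1270 = 5.69.

(2.39, 5.69)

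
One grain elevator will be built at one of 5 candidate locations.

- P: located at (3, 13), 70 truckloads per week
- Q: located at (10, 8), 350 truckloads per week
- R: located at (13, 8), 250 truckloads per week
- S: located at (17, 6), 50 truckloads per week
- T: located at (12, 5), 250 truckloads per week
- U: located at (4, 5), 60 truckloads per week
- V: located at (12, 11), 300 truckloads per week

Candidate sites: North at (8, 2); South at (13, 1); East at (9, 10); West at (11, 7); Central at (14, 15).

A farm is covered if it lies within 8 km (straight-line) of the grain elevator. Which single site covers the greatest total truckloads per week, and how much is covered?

Coverage radius r = 8 km; a point is covered iff (Δx)²+(Δy)² ≤ 8² = 64.
  North (8, 2): covers {Q, R, T, U} → 910
  South (13, 1): covers {Q, R, S, T} → 900
  East (9, 10): covers {P, Q, R, T, U, V} → 1280
  West (11, 7): covers {Q, R, S, T, U, V} → 1260
  Central (14, 15): covers {R, V} → 550
Maximum coverage at East: 1280 truckloads per week.

East, covering 1280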